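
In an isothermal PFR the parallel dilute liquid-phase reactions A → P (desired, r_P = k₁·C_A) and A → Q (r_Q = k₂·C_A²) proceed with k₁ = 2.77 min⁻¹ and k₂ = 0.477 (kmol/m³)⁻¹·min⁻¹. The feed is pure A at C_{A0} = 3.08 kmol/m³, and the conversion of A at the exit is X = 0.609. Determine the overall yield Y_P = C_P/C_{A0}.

0.447

C_A = C_{A0}(1−X) = 1.204 kmol/m³.
Along a PFR/batch, dC_P/dC_A = −r_P/(r_P+r_Q) = −k₁/(k₁+k₂·C_A).
Integrating from C_{A0} to C_A: C_P = (2.77/0.477)·ln[(2.77+0.477·3.08)/(2.77+0.477·1.20)] = 5.807·ln(4.239/3.344) = 1.377 kmol/m³.
Y_P = C_P/C_{A0} = 1.377/3.08 = 0.447.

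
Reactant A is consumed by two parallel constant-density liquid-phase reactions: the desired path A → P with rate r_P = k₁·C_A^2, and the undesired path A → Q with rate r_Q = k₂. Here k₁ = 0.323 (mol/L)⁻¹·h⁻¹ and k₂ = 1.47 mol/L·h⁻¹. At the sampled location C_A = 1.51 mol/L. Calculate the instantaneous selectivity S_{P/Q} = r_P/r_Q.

S_{P/Q} = r_P/r_Q = (k₁·C_A^2)/(k₂) = (k₁/k₂)·C_A^2.
= (0.323×1.510^2) / (1.47) = 0.7365/1.470 = 0.501.

0.501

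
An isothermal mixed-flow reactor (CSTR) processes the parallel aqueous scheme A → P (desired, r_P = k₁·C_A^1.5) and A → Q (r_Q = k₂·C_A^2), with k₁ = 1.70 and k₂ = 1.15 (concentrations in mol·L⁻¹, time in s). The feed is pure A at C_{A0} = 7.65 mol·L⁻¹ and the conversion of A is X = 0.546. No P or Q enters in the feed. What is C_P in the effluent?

1.85 mol·L⁻¹

Exit C_A = C_{A0}(1−X) = 7.65×0.454 = 3.473 mol·L⁻¹.
A CSTR operates uniformly at the exit composition, giving r_P = 11.00 and r_Q = 13.87 (each k·C_A^n at C_A = 3.473).
Fraction of consumed A going to P: r_P/(r_P+r_Q) = 0.4423.
C_P = 0.4423·C_{A0}·X = 0.4423×7.65×0.546 = 1.85 mol·L⁻¹.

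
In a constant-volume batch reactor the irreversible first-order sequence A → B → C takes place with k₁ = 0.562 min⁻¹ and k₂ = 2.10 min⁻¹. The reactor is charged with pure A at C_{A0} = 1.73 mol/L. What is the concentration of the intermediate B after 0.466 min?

Solving the coupled first-order balances gives C_B(t) = [k₁/(k₂−k₁)]·C_{A0}·(e^(−k₁t) − e^(−k₂t)).
e^(−k₁t) = e^(−0.562×0.466) = e^(−0.2619) = 0.7696; e^(−k₂t) = e^(−0.9786) = 0.3758.
C_B = 0.562×1.73/(2.10−0.562) × (0.7696−0.3758) = 0.6322×0.3938 = 0.2489 mol/L.

0.249 mol/L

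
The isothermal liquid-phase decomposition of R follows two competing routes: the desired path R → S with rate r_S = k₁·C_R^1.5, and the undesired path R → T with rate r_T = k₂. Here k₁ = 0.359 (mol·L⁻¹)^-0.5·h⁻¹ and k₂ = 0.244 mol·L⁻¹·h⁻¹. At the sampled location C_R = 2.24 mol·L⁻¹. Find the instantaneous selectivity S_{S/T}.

4.93

S_{S/T} = r_S/r_T = (k₁·C_R^1.5)/(k₂) = (k₁/k₂)·C_R^1.5.
= (0.359×2.240^1.5) / (0.244) = 1.204/0.2440 = 4.93.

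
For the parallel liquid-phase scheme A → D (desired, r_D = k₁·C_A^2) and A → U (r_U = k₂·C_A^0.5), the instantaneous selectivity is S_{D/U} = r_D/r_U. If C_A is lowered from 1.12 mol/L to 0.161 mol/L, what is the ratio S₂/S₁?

0.0545

S_{D/U} = (k₁/k₂)·C_A^1.5, so S₂/S₁ = (C_{A,2}/C_{A,1})^1.5.
= (0.161/1.12)^1.5 = (0.1437)^1.5 = 0.0545.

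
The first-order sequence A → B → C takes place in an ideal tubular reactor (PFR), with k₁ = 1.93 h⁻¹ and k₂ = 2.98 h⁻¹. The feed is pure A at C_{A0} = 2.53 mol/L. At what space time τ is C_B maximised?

The intermediate peaks when r₁ = r₂, i.e. k₁e^(−k₁τ) = k₂e^(−k₂τ), giving τ_opt = ln(k₂/k₁)/(k₂−k₁).
= ln(2.98/1.93)/(2.98−1.93) = ln(1.544)/1.050 = 0.4344/1.050 = 0.414 h.

0.414 h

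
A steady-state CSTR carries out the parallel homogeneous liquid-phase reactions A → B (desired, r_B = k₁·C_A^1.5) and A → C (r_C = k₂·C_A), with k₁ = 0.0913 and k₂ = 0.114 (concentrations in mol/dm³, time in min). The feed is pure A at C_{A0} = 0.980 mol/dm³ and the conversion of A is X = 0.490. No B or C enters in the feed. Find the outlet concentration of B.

0.174 mol/dm³

Exit C_A = C_{A0}(1−X) = 0.980×0.510 = 0.4998 mol/dm³.
In a CSTR the entire volume is at exit conditions, so r_B = 0.0913×0.4998^1.5 = 0.03226 and r_C = 0.114×0.4998 = 0.05698.
Fraction of consumed A going to B: r_B/(r_B+r_C) = 0.3615.
C_B = 0.3615·C_{A0}·X = 0.3615×0.980×0.490 = 0.174 mol/dm³.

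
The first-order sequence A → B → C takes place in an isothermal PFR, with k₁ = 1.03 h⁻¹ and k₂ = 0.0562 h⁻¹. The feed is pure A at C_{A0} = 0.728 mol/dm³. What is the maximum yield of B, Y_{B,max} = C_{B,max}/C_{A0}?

For a first-order series the maximum intermediate yield is C_{B,max}/C_{A0} = (k₁/k₂)^[k₂/(k₂−k₁)].
= (1.03/0.0562)^(0.0562/(0.0562−1.03)) = (18.33)^(-0.05771) = 0.8455.

0.845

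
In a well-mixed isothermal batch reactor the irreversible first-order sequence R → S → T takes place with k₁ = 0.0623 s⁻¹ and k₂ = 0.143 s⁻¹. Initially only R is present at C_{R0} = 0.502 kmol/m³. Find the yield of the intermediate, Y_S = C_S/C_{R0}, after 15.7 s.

0.209

Solving the coupled first-order balances gives C_S(t) = [k₁/(k₂−k₁)]·C_{R0}·(e^(−k₁t) − e^(−k₂t)).
e^(−k₁t) = e^(−0.0623×15.7) = e^(−0.9781) = 0.3760; e^(−k₂t) = e^(−2.245) = 0.1059.
C_S = 0.0623×0.502/(0.143−0.0623) × (0.3760−0.1059) = 0.3875×0.2701 = 0.1047 kmol/m³.
Y_S = C_S/C_{R0} = 0.1047/0.502 = 0.209.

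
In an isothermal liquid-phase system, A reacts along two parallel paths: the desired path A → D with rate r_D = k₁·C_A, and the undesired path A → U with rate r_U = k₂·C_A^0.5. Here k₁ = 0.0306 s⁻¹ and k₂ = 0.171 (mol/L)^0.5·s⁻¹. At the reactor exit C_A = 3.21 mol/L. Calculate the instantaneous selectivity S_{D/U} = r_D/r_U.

0.321

S_{D/U} = r_D/r_U = (k₁·C_A)/(k₂·C_A^0.5) = (k₁/k₂)·C_A^0.5.
= (0.0306×3.210) / (0.171×3.210^0.5) = 0.09823/0.3064 = 0.321.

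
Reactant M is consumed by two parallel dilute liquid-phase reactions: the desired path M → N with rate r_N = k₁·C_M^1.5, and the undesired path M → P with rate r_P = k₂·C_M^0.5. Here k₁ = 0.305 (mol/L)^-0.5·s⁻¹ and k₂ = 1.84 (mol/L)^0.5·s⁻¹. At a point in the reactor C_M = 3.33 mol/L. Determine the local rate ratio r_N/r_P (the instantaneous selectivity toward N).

0.552

S_{N/P} = r_N/r_P = (k₁·C_M^1.5)/(k₂·C_M^0.5) = (k₁/k₂)·C_M.
= (0.305×3.330^1.5) / (1.84×3.330^0.5) = 1.853/3.358 = 0.552.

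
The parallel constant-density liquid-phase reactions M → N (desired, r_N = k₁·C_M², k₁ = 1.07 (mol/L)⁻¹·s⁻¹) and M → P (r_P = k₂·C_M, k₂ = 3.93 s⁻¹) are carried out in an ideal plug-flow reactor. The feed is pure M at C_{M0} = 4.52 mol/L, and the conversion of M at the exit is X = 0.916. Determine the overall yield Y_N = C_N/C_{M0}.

C_M = C_{M0}(1−X) = 0.3797 mol/L.
Along a PFR/batch, dC_P/dC_M = −r_P/(r_N+r_P) = −k₂/(k₂+k₁·C_M).
Integrating from C_{M0} to C_M: C_P = (3.93/1.07)·ln[(3.93+1.07·4.52)/(3.93+1.07·0.380)] = 3.673·ln(8.766/4.336) = 2.585 mol/L.
Then C_N = (C_{M0}−C_M) − C_P = 4.140 − 2.585 = 1.555 mol/L.
Y_N = C_N/C_{M0} = 1.555/4.52 = 0.344.

0.344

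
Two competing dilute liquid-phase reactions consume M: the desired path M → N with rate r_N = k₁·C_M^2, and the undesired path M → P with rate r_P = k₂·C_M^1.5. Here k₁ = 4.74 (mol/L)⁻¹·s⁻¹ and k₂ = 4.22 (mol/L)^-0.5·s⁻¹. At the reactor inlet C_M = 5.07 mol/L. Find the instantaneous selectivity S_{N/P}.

S_{N/P} = r_N/r_P = (k₁·C_M^2)/(k₂·C_M^1.5) = (k₁/k₂)·C_M^0.5.
= (4.74×5.070^2) / (4.22×5.070^1.5) = 121.8/48.18 = 2.53.
Since the desired path is higher order in M, keeping C_M high (PFR or concentrated feed) favours N.

2.53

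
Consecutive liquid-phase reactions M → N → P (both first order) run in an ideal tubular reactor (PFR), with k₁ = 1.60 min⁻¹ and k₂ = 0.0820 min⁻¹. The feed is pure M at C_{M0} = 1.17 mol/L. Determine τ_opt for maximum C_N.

1.96 min

Setting dC_N/dτ = 0 gives τ_opt = ln(k₂/k₁)/(k₂−k₁).
= ln(0.0820/1.60)/(0.0820−1.60) = ln(0.05125)/-1.518 = -2.971/-1.518 = 1.96 min.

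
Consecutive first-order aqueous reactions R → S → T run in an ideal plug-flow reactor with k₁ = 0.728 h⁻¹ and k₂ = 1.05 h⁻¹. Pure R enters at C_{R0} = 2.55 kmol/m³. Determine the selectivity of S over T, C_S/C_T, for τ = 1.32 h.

0.942

Solving the coupled first-order balances gives C_S(τ) = [k₁/(k₂−k₁)]·C_{R0}·(e^(−k₁τ) − e^(−k₂τ)).
e^(−k₁τ) = e^(−0.728×1.32) = e^(−0.9610) = 0.3825; e^(−k₂τ) = e^(−1.386) = 0.2501.
C_S = 0.728×2.55/(1.05−0.728) × (0.3825−0.2501) = 5.765×0.1325 = 0.7636 kmol/m³.
C_R = C_{R0}e^(−k₁τ) = 0.9754 kmol/m³, so C_T = C_{R0}−C_R−C_S = 0.8109 kmol/m³; C_S/C_T = 0.942.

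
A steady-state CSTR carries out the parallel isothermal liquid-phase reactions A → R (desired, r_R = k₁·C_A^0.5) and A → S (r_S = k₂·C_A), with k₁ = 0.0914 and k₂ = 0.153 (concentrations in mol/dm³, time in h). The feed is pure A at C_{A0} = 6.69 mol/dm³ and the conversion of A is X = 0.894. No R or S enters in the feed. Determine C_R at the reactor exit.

Exit C_A = C_{A0}(1−X) = 6.69×0.106 = 0.7091 mol/dm³.
Rates in a CSTR are evaluated at the outlet concentration: r_R = 0.0914×0.7091^0.5 = 0.07697, r_S = 0.153×0.7091 = 0.1085.
Fraction of consumed A going to R: r_R/(r_R+r_S) = 0.4150.
C_R = 0.4150·C_{A0}·X = 0.4150×6.69×0.894 = 2.48 mol/dm³.

2.48 mol/dm³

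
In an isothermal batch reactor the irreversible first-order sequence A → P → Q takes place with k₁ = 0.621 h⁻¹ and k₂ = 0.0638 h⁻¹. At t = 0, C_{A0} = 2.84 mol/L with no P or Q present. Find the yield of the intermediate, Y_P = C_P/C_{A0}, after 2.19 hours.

0.683

For first-order series with pure A initially, C_P(t) = k₁C_{A0}/(k₂−k₁)·(e^(−k₁t) − e^(−k₂t)).
e^(−k₁t) = e^(−0.621×2.19) = e^(−1.360) = 0.2567; e^(−k₂t) = e^(−0.1397) = 0.8696.
C_P = 0.621×2.84/(0.0638−0.621) × (0.2567−0.8696) = (-3.165)×(-0.6129) = 1.940 mol/L.
Y_P = C_P/C_{A0} = 1.940/2.84 = 0.683.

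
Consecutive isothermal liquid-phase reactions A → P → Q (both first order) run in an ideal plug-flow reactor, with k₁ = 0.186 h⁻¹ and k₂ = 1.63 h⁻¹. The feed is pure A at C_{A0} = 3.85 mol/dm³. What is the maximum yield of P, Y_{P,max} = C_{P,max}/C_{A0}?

For a first-order series the maximum intermediate yield is C_{P,max}/C_{A0} = (k₁/k₂)^[k₂/(k₂−k₁)].
= (0.186/1.63)^(1.63/(1.63−0.186)) = (0.1141)^(1.129) = 0.08628.

0.0863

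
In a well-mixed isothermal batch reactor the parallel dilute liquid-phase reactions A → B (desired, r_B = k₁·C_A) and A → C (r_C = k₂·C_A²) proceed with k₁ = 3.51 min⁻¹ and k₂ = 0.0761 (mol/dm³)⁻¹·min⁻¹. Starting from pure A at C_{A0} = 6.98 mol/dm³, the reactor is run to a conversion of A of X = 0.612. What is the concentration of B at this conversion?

3.87 mol/dm³

C_A = C_{A0}(1−X) = 2.708 mol/dm³.
Along a PFR/batch, dC_B/dC_A = −r_B/(r_B+r_C) = −k₁/(k₁+k₂·C_A).
Integrating from C_{A0} to C_A: C_B = (3.51/0.0761)·ln[(3.51+0.0761·6.98)/(3.51+0.0761·2.71)] = 46.12·ln(4.041/3.716) = 3.868 mol/dm³.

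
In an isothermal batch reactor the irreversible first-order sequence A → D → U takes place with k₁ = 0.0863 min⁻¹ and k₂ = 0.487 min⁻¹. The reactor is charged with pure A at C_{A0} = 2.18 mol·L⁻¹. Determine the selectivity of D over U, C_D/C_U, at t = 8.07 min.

0.259

The intermediate concentration in a first-order A→B→C sequence is C_D = k₁C_{A0}(e^(−k₁t) − e^(−k₂t))/(k₂−k₁).
e^(−k₁t) = e^(−0.0863×8.07) = e^(−0.6964) = 0.4984; e^(−k₂t) = e^(−3.930) = 0.01964.
C_D = 0.0863×2.18/(0.487−0.0863) × (0.4984−0.01964) = 0.4695×0.4787 = 0.2248 mol·L⁻¹.
C_A = C_{A0}e^(−k₁t) = 1.086 mol·L⁻¹, so C_U = C_{A0}−C_A−C_D = 0.8688 mol·L⁻¹; C_D/C_U = 0.259.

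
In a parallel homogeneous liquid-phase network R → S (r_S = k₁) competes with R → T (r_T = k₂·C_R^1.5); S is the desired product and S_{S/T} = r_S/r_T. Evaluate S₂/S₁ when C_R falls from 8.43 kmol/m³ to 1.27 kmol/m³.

17.1

S_{S/T} = (k₁/k₂)·C_R^-1.5, so S₂/S₁ = (C_{R,2}/C_{R,1})^-1.5.
= (1.27/8.43)^(-1.5) = (0.1507)^(-1.5) = 17.1.
Selectivity toward S rises as C_R falls — low-concentration operation is favoured.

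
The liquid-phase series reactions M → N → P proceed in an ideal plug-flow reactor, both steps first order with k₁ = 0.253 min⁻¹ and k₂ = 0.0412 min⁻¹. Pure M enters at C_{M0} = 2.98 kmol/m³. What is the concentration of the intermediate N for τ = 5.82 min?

1.98 kmol/m³

Solving the coupled first-order balances gives C_N(τ) = [k₁/(k₂−k₁)]·C_{M0}·(e^(−k₁τ) − e^(−k₂τ)).
e^(−k₁τ) = e^(−0.253×5.82) = e^(−1.472) = 0.2294; e^(−k₂τ) = e^(−0.2398) = 0.7868.
C_N = 0.253×2.98/(0.0412−0.253) × (0.2294−0.7868) = (-3.560)×(-0.5574) = 1.984 kmol/m³.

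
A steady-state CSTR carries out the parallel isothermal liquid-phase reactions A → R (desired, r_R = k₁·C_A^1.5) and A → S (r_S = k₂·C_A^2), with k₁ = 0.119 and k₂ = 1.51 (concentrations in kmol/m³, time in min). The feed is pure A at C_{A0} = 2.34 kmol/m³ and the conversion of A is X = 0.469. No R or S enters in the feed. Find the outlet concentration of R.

0.0725 kmol/m³

Exit C_A = C_{A0}(1−X) = 2.34×0.531 = 1.243 kmol/m³.
A CSTR operates uniformly at the exit composition, giving r_R = 0.1648 and r_S = 2.331 (each k·C_A^n at C_A = 1.243).
Fraction of consumed A going to R: r_R/(r_R+r_S) = 0.06603.
C_R = 0.06603·C_{A0}·X = 0.06603×2.34×0.469 = 0.0725 kmol/m³.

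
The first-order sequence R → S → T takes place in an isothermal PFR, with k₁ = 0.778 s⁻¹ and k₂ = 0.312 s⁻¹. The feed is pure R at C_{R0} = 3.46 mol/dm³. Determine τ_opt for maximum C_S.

1.96 s

The intermediate peaks when r₁ = r₂, i.e. k₁e^(−k₁τ) = k₂e^(−k₂τ), giving τ_opt = ln(k₂/k₁)/(k₂−k₁).
= ln(0.312/0.778)/(0.312−0.778) = ln(0.4010)/-0.4660 = -0.9137/-0.4660 = 1.96 s.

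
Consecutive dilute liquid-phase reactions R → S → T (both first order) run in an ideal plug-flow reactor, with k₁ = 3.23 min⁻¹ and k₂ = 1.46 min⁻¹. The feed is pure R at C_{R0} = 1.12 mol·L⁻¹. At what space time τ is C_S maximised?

0.449 min

Setting dC_S/dτ = 0 gives τ_opt = ln(k₂/k₁)/(k₂−k₁).
= ln(1.46/3.23)/(1.46−3.23) = ln(0.4520)/-1.770 = -0.7940/-1.770 = 0.449 min.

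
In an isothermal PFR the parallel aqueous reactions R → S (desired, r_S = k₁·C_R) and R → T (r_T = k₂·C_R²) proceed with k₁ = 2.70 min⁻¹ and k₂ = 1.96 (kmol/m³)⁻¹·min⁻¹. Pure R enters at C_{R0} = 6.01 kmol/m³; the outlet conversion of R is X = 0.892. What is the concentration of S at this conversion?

C_R = C_{R0}(1−X) = 0.6491 kmol/m³.
Along a PFR/batch, dC_S/dC_R = −r_S/(r_S+r_T) = −k₁/(k₁+k₂·C_R).
Integrating from C_{R0} to C_R: C_S = (2.70/1.96)·ln[(2.70+1.96·6.01)/(2.70+1.96·0.649)] = 1.378·ln(14.48/3.972) = 1.782 kmol/m³.

1.78 kmol/m³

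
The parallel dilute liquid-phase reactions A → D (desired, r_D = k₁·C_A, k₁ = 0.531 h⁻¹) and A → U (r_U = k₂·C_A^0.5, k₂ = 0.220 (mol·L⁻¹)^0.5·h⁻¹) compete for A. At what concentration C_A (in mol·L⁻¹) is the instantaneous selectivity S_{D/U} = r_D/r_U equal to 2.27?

0.885 mol·L⁻¹

S_{D/U} = (k₁/k₂)·C_A^0.5 ⇒ C_A = (S·k₂/k₁)^(2).
= (2.27×0.220/0.531)^(2) = (0.9405)^(2) = 0.885 mol·L⁻¹.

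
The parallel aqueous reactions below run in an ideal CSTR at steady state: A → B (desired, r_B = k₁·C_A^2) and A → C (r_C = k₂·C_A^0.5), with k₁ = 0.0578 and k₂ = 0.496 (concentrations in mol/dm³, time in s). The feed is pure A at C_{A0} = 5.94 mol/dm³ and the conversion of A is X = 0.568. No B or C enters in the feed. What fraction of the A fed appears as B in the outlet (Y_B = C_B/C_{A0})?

0.184

Exit C_A = C_{A0}(1−X) = 5.94×0.432 = 2.566 mol/dm³.
A CSTR operates uniformly at the exit composition, giving r_B = 0.3806 and r_C = 0.7945 (each k·C_A^n at C_A = 2.566).
Fraction of consumed A going to B: r_B/(r_B+r_C) = 0.3239.
C_B = 0.3239·C_{A0}·X = 0.3239×5.94×0.568 = 1.09 mol/dm³; Y_B = C_B/C_{A0} = 0.184.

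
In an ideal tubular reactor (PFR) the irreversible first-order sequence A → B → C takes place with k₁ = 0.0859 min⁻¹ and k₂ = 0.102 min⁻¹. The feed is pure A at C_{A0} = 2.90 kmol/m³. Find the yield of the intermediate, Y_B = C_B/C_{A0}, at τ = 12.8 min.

0.331

The intermediate concentration in a first-order A→B→C sequence is C_B = k₁C_{A0}(e^(−k₁τ) − e^(−k₂τ))/(k₂−k₁).
e^(−k₁τ) = e^(−0.0859×12.8) = e^(−1.100) = 0.3330; e^(−k₂τ) = e^(−1.306) = 0.2710.
C_B = 0.0859×2.90/(0.102−0.0859) × (0.3330−0.2710) = 15.47×0.06202 = 0.9596 kmol/m³.
Y_B = C_B/C_{A0} = 0.9596/2.90 = 0.331.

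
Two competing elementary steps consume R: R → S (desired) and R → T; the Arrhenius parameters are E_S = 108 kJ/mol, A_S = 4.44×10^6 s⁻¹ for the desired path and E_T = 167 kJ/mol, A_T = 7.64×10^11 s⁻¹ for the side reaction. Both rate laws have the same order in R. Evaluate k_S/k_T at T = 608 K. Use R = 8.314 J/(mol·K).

0.681

Since both paths have the same order in R, the concentration cancels and S_{S/T} = k_S/k_T = (A_S/A_T)·exp[(E_T−E_S)/(RT)].
(E_T−E_S)/(RT) = (167−108)×10³/(8.314×608) = 59000/5055 = 11.67.
k_S/k_T = (4.44×10^6/7.64×10^11)·exp(11.67) = 5.812×10^-6 × 1.172×10^5 = 0.681.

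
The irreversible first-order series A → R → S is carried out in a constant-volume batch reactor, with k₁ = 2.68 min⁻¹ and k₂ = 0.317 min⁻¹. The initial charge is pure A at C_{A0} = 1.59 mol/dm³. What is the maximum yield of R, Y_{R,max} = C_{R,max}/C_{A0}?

For a first-order series the maximum intermediate yield is C_{R,max}/C_{A0} = (k₁/k₂)^[k₂/(k₂−k₁)].
= (2.68/0.317)^(0.317/(0.317−2.68)) = (8.454)^(-0.1342) = 0.7510.

0.751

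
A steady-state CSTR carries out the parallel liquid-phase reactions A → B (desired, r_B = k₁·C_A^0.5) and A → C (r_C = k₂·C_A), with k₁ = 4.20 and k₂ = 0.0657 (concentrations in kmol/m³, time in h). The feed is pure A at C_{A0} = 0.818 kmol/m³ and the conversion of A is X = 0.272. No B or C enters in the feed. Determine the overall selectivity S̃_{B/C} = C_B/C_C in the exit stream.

Exit C_A = C_{A0}(1−X) = 0.818×0.728 = 0.5955 kmol/m³.
A CSTR operates uniformly at the exit composition, giving r_B = 3.241 and r_C = 0.03912 (each k·C_A^n at C_A = 0.5955).
Overall selectivity = C_B/C_C = r_Bτ/(r_Cτ) = r_B/r_C = 82.8.

82.8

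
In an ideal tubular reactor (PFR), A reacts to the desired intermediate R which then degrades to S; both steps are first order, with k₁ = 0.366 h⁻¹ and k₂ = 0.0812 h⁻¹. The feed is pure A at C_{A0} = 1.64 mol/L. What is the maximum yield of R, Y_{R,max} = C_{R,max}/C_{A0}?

0.651

At the optimum, C_{R,max}/C_{A0} = (k₁/k₂)^[k₂/(k₂−k₁)].
= (0.366/0.0812)^(0.0812/(0.0812−0.366)) = (4.507)^(-0.2851) = 0.6510.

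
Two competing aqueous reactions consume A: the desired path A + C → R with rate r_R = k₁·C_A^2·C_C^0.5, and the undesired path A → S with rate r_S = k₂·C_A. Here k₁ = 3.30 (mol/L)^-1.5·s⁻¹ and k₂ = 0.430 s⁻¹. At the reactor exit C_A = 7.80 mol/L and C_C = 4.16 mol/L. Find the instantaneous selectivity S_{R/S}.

122

S_{R/S} = r_R/r_S = (k₁·C_A^2·C_C^0.5)/(k₂·C_A) = (k₁/k₂)·C_A·C_C^0.5.
= (3.30×7.800^2×4.160^0.5) / (0.430×7.800) = 409.5/3.354 = 122.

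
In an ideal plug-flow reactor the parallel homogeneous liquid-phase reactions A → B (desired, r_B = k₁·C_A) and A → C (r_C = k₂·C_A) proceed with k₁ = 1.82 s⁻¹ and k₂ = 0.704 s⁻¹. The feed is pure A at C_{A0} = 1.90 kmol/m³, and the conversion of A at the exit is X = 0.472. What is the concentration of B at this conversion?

C_A = C_{A0}(1−X) = 1.003 kmol/m³.
Both paths are first order in A, so the instantaneous fraction to B is constant: dC_B/d(−C_A) = k₁/(k₁+k₂) = 0.7211.
C_B = 0.7211·(C_{A0}−C_A) = 0.7211×0.8968 = 0.647 kmol/m³.

0.647 kmol/m³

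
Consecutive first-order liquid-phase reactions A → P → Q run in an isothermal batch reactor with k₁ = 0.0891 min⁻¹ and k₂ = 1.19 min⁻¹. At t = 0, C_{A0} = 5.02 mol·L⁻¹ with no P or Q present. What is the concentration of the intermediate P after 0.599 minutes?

0.186 mol·L⁻¹

For first-order series with pure A initially, C_P(t) = k₁C_{A0}/(k₂−k₁)·(e^(−k₁t) − e^(−k₂t)).
e^(−k₁t) = e^(−0.0891×0.599) = e^(−0.05337) = 0.9480; e^(−k₂t) = e^(−0.7128) = 0.4903.
C_P = 0.0891×5.02/(1.19−0.0891) × (0.9480−0.4903) = 0.4063×0.4578 = 0.1860 mol·L⁻¹.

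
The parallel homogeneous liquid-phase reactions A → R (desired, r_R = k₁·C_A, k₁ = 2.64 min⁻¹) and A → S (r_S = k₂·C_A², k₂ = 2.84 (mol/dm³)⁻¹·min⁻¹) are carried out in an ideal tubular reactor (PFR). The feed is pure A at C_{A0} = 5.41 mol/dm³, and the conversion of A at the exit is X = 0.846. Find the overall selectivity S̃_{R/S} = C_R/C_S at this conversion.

C_A = C_{A0}(1−X) = 0.8331 mol/dm³.
Along a PFR/batch, dC_R/dC_A = −r_R/(r_R+r_S) = −k₁/(k₁+k₂·C_A).
Integrating from C_{A0} to C_A: C_R = (2.64/2.84)·ln[(2.64+2.84·5.41)/(2.64+2.84·0.833)] = 0.9296·ln(18.00/5.006) = 1.190 mol/dm³.
C_S = (C_{A0}−C_A)−C_R = 3.387 mol/dm³; S̃_{R/S} = 1.190/3.387 = 0.351.

0.351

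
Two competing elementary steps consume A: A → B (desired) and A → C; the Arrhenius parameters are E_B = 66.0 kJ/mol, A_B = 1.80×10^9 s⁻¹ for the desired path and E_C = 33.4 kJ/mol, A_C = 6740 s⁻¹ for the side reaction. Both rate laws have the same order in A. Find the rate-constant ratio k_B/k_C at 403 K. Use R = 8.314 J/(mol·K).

Since both paths have the same order in A, the concentration cancels and S_{B/C} = k_B/k_C = (A_B/A_C)·exp[(E_C−E_B)/(RT)].
(E_C−E_B)/(RT) = (33.4−66.0)×10³/(8.314×403) = -32600/3351 = -9.730.
k_B/k_C = (1.80×10^9/6740)·exp(-9.730) = 2.671×10^5 × 5.949×10^-5 = 15.9.

15.9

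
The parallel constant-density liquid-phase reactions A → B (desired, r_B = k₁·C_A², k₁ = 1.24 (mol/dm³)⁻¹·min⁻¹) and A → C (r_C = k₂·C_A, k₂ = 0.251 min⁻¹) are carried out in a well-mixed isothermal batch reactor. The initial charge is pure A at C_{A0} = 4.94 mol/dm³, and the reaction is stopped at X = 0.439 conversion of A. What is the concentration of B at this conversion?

C_A = C_{A0}(1−X) = 2.771 mol/dm³.
Along a PFR/batch, dC_C/dC_A = −r_C/(r_B+r_C) = −k₂/(k₂+k₁·C_A).
Integrating from C_{A0} to C_A: C_C = (0.251/1.24)·ln[(0.251+1.24·4.94)/(0.251+1.24·2.77)] = 0.2024·ln(6.377/3.687) = 0.1109 mol/dm³.
Then C_B = (C_{A0}−C_A) − C_C = 2.169 − 0.1109 = 2.058 mol/dm³.

2.06 mol/dm³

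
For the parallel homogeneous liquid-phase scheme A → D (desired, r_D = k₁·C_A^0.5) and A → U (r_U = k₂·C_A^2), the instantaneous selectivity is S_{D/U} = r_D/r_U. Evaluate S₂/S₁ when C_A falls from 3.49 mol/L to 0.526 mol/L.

17.1

S_{D/U} = (k₁/k₂)·C_A^-1.5, so S₂/S₁ = (C_{A,2}/C_{A,1})^-1.5.
= (0.526/3.49)^(-1.5) = (0.1507)^(-1.5) = 17.1.
Selectivity toward D rises as C_A falls — low-concentration operation is favoured.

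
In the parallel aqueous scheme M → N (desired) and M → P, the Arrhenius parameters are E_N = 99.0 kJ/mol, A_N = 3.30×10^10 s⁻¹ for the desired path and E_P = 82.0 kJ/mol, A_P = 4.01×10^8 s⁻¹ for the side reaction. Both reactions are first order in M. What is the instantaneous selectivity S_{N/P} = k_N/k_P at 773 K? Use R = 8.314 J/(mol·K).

Since both paths have the same order in M, the concentration cancels and S_{N/P} = k_N/k_P = (A_N/A_P)·exp[(E_P−E_N)/(RT)].
(E_P−E_N)/(RT) = (82.0−99.0)×10³/(8.314×773) = -17000/6427 = -2.645.
k_N/k_P = (3.30×10^10/4.01×10^8)·exp(-2.645) = 82.29 × 0.07099 = 5.84.

5.84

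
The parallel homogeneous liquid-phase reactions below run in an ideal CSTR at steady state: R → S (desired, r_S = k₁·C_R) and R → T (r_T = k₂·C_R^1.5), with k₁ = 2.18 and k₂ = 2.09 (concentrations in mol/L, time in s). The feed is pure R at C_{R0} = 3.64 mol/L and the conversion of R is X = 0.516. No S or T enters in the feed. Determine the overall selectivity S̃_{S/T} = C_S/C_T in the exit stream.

0.786

Exit C_R = C_{R0}(1−X) = 3.64×0.484 = 1.762 mol/L.
A CSTR operates uniformly at the exit composition, giving r_S = 3.841 and r_T = 4.887 (each k·C_R^n at C_R = 1.762).
Overall selectivity = C_S/C_T = r_Sτ/(r_Tτ) = r_S/r_T = 0.786.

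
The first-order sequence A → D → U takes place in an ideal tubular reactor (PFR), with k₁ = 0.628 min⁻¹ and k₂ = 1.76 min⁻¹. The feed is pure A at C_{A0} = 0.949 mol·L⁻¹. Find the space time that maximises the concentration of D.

0.910 min

For first-order series the maximum of C_D occurs at τ_opt = ln(k₂/k₁)/(k₂−k₁).
= ln(1.76/0.628)/(1.76−0.628) = ln(2.803)/1.132 = 1.031/1.132 = 0.910 min.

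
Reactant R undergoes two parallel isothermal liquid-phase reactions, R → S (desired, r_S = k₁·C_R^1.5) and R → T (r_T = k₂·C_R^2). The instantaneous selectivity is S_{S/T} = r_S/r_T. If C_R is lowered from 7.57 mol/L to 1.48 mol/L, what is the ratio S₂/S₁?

2.26

S_{S/T} = (k₁/k₂)·C_R^-0.5, so S₂/S₁ = (C_{R,2}/C_{R,1})^-0.5.
= (1.48/7.57)^(-0.5) = (0.1955)^(-0.5) = 2.26.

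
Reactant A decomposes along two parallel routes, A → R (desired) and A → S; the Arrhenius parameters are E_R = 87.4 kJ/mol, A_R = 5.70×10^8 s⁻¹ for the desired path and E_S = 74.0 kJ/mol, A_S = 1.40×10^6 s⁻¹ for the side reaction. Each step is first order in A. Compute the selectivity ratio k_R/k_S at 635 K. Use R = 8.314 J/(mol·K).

32.2

k_R/k_S = (A_R/A_S)·exp[−(E_R−E_S)/(RT)] = (A_R/A_S)·exp[(E_S−E_R)/(RT)].
(E_S−E_R)/(RT) = (74.0−87.4)×10³/(8.314×635) = -13400/5279 = -2.538.
k_R/k_S = (5.70×10^8/1.40×10^6)·exp(-2.538) = 407.1 × 0.07901 = 32.2.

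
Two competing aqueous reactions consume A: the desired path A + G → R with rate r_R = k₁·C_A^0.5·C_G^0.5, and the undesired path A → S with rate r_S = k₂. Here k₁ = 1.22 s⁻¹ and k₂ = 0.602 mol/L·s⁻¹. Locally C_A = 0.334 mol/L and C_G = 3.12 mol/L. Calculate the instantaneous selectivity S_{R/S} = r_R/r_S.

S_{R/S} = r_R/r_S = (k₁·C_A^0.5·C_G^0.5)/(k₂) = (k₁/k₂)·C_A^0.5·C_G^0.5.
= (1.22×0.3340^0.5×3.120^0.5) / (0.602) = 1.245/0.6020 = 2.07.
Since the desired path is higher order in A, keeping C_A high (PFR or concentrated feed) favours R.

2.07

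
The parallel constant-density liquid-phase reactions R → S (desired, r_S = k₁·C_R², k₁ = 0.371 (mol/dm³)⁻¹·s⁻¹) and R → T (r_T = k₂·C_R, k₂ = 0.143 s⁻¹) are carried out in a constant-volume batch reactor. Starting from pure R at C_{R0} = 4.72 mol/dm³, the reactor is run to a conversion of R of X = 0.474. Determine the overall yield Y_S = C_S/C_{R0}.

C_R = C_{R0}(1−X) = 2.483 mol/dm³.
Along a PFR/batch, dC_T/dC_R = −r_T/(r_S+r_T) = −k₂/(k₂+k₁·C_R).
Integrating from C_{R0} to C_R: C_T = (0.143/0.371)·ln[(0.143+0.371·4.72)/(0.143+0.371·2.48)] = 0.3854·ln(1.894/1.064) = 0.2223 mol/dm³.
Then C_S = (C_{R0}−C_R) − C_T = 2.237 − 0.2223 = 2.015 mol/dm³.
Y_S = C_S/C_{R0} = 2.015/4.72 = 0.427.

0.427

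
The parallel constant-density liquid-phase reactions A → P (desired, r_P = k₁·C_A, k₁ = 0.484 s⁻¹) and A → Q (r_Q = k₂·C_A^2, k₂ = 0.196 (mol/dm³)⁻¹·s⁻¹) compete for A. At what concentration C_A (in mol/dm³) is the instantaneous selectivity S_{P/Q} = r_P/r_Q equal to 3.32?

S_{P/Q} = (k₁/k₂)·C_A⁻¹ ⇒ C_A = (S·k₂/k₁)^(-1).
= (3.32×0.196/0.484)^(-1) = (1.344)^(-1) = 0.744 mol/dm³.

0.744 mol/dm³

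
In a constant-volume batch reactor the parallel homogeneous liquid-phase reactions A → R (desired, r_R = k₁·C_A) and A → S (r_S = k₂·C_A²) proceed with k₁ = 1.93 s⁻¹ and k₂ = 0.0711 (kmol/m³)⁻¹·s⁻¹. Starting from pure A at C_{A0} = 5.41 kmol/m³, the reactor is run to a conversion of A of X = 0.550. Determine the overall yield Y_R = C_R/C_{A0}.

C_A = C_{A0}(1−X) = 2.434 kmol/m³.
Along a PFR/batch, dC_R/dC_A = −r_R/(r_R+r_S) = −k₁/(k₁+k₂·C_A).
Integrating from C_{A0} to C_A: C_R = (1.93/0.0711)·ln[(1.93+0.0711·5.41)/(1.93+0.0711·2.43)] = 27.14·ln(2.315/2.103) = 2.602 kmol/m³.
Y_R = C_R/C_{A0} = 2.602/5.41 = 0.481.

0.481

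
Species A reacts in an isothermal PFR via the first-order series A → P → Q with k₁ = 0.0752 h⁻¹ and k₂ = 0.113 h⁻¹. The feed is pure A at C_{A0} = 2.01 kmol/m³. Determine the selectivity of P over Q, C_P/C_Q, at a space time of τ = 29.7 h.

For first-order series with pure A initially, C_P(τ) = k₁C_{A0}/(k₂−k₁)·(e^(−k₁τ) − e^(−k₂τ)).
e^(−k₁τ) = e^(−0.0752×29.7) = e^(−2.233) = 0.1072; e^(−k₂τ) = e^(−3.356) = 0.03487.
C_P = 0.0752×2.01/(0.113−0.0752) × (0.1072−0.03487) = 3.999×0.07229 = 0.2891 kmol/m³.
C_A = C_{A0}e^(−k₁τ) = 0.2154 kmol/m³, so C_Q = C_{A0}−C_A−C_P = 1.506 kmol/m³; C_P/C_Q = 0.192.

0.192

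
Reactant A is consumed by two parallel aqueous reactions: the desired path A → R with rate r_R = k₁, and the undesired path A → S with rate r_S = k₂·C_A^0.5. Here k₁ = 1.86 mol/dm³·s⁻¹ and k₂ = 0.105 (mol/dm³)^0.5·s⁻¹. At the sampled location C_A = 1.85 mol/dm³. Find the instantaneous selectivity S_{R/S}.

S_{R/S} = r_R/r_S = (k₁)/(k₂·C_A^0.5) = (k₁/k₂)·C_A^-0.5.
= (1.86) / (0.105×1.850^0.5) = 1.860/0.1428 = 13.0.
The undesired path is higher order in A, so low C_A (CSTR or dilute feed) favours R.

13.0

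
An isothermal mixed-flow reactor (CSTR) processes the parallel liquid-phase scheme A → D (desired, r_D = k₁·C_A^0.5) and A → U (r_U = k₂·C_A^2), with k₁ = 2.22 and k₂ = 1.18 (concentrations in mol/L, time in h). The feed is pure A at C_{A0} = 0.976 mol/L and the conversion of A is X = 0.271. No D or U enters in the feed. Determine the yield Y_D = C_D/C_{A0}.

Exit C_A = C_{A0}(1−X) = 0.976×0.729 = 0.7115 mol/L.
A CSTR operates uniformly at the exit composition, giving r_D = 1.873 and r_U = 0.5974 (each k·C_A^n at C_A = 0.7115).
Fraction of consumed A going to D: r_D/(r_D+r_U) = 0.7581.
C_D = 0.7581·C_{A0}·X = 0.7581×0.976×0.271 = 0.201 mol/L; Y_D = C_D/C_{A0} = 0.205.

0.205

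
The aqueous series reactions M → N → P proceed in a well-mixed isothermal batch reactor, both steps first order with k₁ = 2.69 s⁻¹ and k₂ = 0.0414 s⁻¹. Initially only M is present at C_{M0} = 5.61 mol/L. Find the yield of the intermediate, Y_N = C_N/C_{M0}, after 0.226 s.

0.453

For first-order series with pure M initially, C_N(t) = k₁C_{M0}/(k₂−k₁)·(e^(−k₁t) − e^(−k₂t)).
e^(−k₁t) = e^(−2.69×0.226) = e^(−0.6079) = 0.5445; e^(−k₂t) = e^(−0.009356) = 0.9907.
C_N = 2.69×5.61/(0.0414−2.69) × (0.5445−0.9907) = (-5.698)×(-0.4462) = 2.542 mol/L.
Y_N = C_N/C_{M0} = 2.542/5.61 = 0.453.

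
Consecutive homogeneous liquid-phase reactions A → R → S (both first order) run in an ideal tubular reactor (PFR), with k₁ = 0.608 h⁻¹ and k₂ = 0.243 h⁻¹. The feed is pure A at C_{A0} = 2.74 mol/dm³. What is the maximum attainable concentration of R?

1.49 mol/dm³

For a first-order series the maximum intermediate yield is C_{R,max}/C_{A0} = (k₁/k₂)^[k₂/(k₂−k₁)].
= (0.608/0.243)^(0.243/(0.243−0.608)) = (2.502)^(-0.6658) = 0.5430.
C_{R,max} = 0.5430×2.74 = 1.49 mol/dm³.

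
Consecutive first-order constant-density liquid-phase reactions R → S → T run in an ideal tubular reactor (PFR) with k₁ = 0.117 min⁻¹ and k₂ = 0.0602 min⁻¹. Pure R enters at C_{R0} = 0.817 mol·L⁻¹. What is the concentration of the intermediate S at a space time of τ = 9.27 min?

0.394 mol·L⁻¹

Solving the coupled first-order balances gives C_S(τ) = [k₁/(k₂−k₁)]·C_{R0}·(e^(−k₁τ) − e^(−k₂τ)).
e^(−k₁τ) = e^(−0.117×9.27) = e^(−1.085) = 0.3380; e^(−k₂τ) = e^(−0.5581) = 0.5723.
C_S = 0.117×0.817/(0.0602−0.117) × (0.3380−0.5723) = (-1.683)×(-0.2343) = 0.3943 mol·L⁻¹.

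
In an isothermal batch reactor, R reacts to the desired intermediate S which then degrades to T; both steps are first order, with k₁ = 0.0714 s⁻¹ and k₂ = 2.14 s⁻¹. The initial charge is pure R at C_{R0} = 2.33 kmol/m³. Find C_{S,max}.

For a first-order series the maximum intermediate yield is C_{S,max}/C_{R0} = (k₁/k₂)^[k₂/(k₂−k₁)].
= (0.0714/2.14)^(2.14/(2.14−0.0714)) = (0.03336)^(1.035) = 0.02967.
C_{S,max} = 0.02967×2.33 = 0.0691 kmol/m³.

0.0691 kmol/m³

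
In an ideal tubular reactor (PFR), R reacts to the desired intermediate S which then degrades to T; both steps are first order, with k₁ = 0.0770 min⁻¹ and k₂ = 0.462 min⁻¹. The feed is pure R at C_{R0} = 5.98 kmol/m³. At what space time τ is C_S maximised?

Setting dC_S/dτ = 0 gives τ_opt = ln(k₂/k₁)/(k₂−k₁).
= ln(0.462/0.0770)/(0.462−0.0770) = ln(6.000)/0.3850 = 1.792/0.3850 = 4.65 min.

4.65 min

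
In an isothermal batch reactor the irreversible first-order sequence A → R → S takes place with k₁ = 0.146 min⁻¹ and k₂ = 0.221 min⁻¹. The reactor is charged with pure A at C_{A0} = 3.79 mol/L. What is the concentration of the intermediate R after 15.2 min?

0.545 mol/L

The intermediate concentration in a first-order A→B→C sequence is C_R = k₁C_{A0}(e^(−k₁t) − e^(−k₂t))/(k₂−k₁).
e^(−k₁t) = e^(−0.146×15.2) = e^(−2.219) = 0.1087; e^(−k₂t) = e^(−3.359) = 0.03476.
C_R = 0.146×3.79/(0.221−0.146) × (0.1087−0.03476) = 7.378×0.07393 = 0.5455 mol/L.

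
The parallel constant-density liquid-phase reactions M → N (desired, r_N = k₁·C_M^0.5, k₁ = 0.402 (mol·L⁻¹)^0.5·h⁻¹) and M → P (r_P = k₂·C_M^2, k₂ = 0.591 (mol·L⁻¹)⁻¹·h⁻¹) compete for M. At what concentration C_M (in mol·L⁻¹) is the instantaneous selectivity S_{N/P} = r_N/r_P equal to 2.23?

S_{N/P} = (k₁/k₂)·C_M^-1.5 ⇒ C_M = (S·k₂/k₁)^(1/(-1.5)).
= (2.23×0.591/0.402)^(-0.6667) = (3.278)^(-0.6667) = 0.453 mol·L⁻¹.

0.453 mol·L⁻¹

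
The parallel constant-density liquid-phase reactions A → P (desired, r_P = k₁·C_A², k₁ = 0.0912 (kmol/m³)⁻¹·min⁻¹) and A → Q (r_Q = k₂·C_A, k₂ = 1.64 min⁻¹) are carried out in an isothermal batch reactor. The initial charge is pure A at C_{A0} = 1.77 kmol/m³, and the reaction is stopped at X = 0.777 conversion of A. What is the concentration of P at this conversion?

0.0775 kmol/m³

C_A = C_{A0}(1−X) = 0.3947 kmol/m³.
Along a PFR/batch, dC_Q/dC_A = −r_Q/(r_P+r_Q) = −k₂/(k₂+k₁·C_A).
Integrating from C_{A0} to C_A: C_Q = (1.64/0.0912)·ln[(1.64+0.0912·1.77)/(1.64+0.0912·0.395)] = 17.98·ln(1.801/1.676) = 1.298 kmol/m³.
Then C_P = (C_{A0}−C_A) − C_Q = 1.375 − 1.298 = 0.07752 kmol/m³.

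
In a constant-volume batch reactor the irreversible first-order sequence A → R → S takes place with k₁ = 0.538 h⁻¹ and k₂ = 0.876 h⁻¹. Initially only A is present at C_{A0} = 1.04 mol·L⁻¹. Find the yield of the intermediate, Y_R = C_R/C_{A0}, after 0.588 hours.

For first-order series with pure A initially, C_R(t) = k₁C_{A0}/(k₂−k₁)·(e^(−k₁t) − e^(−k₂t)).
e^(−k₁t) = e^(−0.538×0.588) = e^(−0.3163) = 0.7288; e^(−k₂t) = e^(−0.5151) = 0.5974.
C_R = 0.538×1.04/(0.876−0.538) × (0.7288−0.5974) = 1.655×0.1314 = 0.2175 mol·L⁻¹.
Y_R = C_R/C_{A0} = 0.2175/1.04 = 0.209.

0.209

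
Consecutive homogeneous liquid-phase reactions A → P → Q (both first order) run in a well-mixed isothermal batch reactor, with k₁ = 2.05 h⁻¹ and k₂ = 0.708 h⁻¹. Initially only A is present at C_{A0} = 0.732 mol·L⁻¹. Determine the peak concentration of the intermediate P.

0.418 mol·L⁻¹

Evaluating C_P at t_opt = ln(k₂/k₁)/(k₂−k₁) gives C_{P,max}/C_{A0} = (k₁/k₂)^[k₂/(k₂−k₁)].
= (2.05/0.708)^(0.708/(0.708−2.05)) = (2.895)^(-0.5276) = 0.5707.
C_{P,max} = 0.5707×0.732 = 0.418 mol·L⁻¹.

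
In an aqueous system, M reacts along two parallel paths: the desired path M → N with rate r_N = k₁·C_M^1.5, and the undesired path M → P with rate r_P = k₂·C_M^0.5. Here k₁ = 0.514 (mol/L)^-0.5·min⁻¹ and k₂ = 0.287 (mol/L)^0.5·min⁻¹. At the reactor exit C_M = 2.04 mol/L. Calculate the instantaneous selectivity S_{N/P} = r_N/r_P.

S_{N/P} = r_N/r_P = (k₁·C_M^1.5)/(k₂·C_M^0.5) = (k₁/k₂)·C_M.
= (0.514×2.040^1.5) / (0.287×2.040^0.5) = 1.498/0.4099 = 3.65.
Since the desired path is higher order in M, keeping C_M high (PFR or concentrated feed) favours N.

3.65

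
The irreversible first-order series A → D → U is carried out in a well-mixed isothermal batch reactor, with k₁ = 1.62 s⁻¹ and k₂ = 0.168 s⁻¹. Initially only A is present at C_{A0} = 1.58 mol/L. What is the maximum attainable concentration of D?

At the optimum, C_{D,max}/C_{A0} = (k₁/k₂)^[k₂/(k₂−k₁)].
= (1.62/0.168)^(0.168/(0.168−1.62)) = (9.643)^(-0.1157) = 0.7694.
C_{D,max} = 0.7694×1.58 = 1.22 mol/L.

1.22 mol/L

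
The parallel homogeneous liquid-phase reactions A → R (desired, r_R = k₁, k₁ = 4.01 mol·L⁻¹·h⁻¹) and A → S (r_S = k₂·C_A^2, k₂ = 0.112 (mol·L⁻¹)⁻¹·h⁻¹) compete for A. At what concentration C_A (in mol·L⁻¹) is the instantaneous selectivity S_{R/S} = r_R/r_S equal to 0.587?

S_{R/S} = (k₁/k₂)·C_A^-2 ⇒ C_A = (S·k₂/k₁)^(-0.5).
= (0.587×0.112/4.01)^(-0.5) = (0.01640)^(-0.5) = 7.81 mol·L⁻¹.

7.81 mol·L⁻¹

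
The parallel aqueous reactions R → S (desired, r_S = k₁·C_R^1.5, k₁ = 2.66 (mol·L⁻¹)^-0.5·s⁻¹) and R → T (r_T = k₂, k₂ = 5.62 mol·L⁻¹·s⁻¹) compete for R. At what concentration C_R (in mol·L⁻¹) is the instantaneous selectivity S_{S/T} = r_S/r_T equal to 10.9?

8.09 mol·L⁻¹

S_{S/T} = (k₁/k₂)·C_R^1.5 ⇒ C_R = (S·k₂/k₁)^(1/1.5).
= (10.9×5.62/2.66)^(0.6667) = (23.03)^(0.6667) = 8.09 mol·L⁻¹.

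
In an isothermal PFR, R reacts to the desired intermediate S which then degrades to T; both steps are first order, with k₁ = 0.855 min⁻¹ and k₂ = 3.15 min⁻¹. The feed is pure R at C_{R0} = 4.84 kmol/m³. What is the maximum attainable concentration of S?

Evaluating C_S at τ_opt = ln(k₂/k₁)/(k₂−k₁) gives C_{S,max}/C_{R0} = (k₁/k₂)^[k₂/(k₂−k₁)].
= (0.855/3.15)^(3.15/(3.15−0.855)) = (0.2714)^(1.373) = 0.1670.
C_{S,max} = 0.1670×4.84 = 0.808 kmol/m³.

0.808 kmol/m³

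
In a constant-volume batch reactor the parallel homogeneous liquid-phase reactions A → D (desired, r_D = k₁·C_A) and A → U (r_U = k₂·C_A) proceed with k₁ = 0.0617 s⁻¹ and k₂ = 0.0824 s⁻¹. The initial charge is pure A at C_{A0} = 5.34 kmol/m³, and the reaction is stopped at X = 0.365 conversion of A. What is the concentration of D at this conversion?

0.835 kmol/m³

C_A = C_{A0}(1−X) = 3.391 kmol/m³.
Both paths are first order in A, so the instantaneous fraction to D is constant: dC_D/d(−C_A) = k₁/(k₁+k₂) = 0.4282.
C_D = 0.4282·(C_{A0}−C_A) = 0.4282×1.949 = 0.835 kmol/m³.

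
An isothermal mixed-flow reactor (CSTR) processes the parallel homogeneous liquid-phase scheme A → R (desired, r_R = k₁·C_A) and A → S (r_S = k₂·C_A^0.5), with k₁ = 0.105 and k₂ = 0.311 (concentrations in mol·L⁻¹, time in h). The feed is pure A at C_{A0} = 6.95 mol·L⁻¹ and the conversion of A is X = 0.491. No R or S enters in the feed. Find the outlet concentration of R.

Exit C_A = C_{A0}(1−X) = 6.95×0.509 = 3.538 mol·L⁻¹.
A CSTR operates uniformly at the exit composition, giving r_R = 0.3714 and r_S = 0.5849 (each k·C_A^n at C_A = 3.538).
Fraction of consumed A going to R: r_R/(r_R+r_S) = 0.3884.
C_R = 0.3884·C_{A0}·X = 0.3884×6.95×0.491 = 1.33 mol·L⁻¹.

1.33 mol·L⁻¹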